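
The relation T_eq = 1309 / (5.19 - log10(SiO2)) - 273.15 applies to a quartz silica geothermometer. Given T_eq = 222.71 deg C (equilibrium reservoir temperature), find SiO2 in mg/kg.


SiO2 = 10^(5.19 - 1309/(T_eq + 273.15))
SiO2 = 10^(5.19 - 1309/(222.71 + 273.15))
SiO2 = 354.93 mg/kg


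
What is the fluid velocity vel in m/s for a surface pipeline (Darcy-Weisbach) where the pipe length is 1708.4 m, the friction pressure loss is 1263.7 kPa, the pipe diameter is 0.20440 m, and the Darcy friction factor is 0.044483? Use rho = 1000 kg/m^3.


vel = sqrt(dP*1000*2*D / (f*L*rho))
vel = sqrt(1263.7*1000*2*0.20440 / (0.044483*1708.4*1000))
vel = 2.6073 m/s


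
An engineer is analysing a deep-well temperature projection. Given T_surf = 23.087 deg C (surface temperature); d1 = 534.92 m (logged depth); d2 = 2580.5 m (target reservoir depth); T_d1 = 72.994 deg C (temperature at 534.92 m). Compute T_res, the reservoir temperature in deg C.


Step 1: grad = (T_d1 - T_surf)/d1 * 1000 = (72.994 - 23.087)/534.92 * 1000 = 93.29806 deg C/km
Step 2: T_res = T_surf + grad*d2/1000 = 23.087 + 93.29806*2580.5/1000 = 263.84 deg C
T_res = 263.84 deg C


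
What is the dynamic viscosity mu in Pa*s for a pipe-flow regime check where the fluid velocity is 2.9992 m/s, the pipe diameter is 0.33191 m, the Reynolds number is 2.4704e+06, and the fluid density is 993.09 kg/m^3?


mu = rho * vel * D / Re
mu = 993.09 * 2.9992 * 0.33191 / 2.4704e+06
mu = 0.00040017 Pa*s


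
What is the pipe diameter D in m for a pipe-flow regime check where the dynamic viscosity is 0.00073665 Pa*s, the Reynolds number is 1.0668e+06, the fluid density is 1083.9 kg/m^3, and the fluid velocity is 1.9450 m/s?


D = Re * mu / (rho * vel)
D = 1.0668e+06 * 0.00073665 / (1083.9 * 1.9450)
D = 0.37277 m


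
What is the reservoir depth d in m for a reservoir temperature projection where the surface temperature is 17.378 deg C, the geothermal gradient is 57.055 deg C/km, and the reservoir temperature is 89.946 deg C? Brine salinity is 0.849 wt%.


d = (T_res - T_surf) / grad * 1000
d = (89.946 - 17.378) / 57.055 * 1000
d = 1271.9 m


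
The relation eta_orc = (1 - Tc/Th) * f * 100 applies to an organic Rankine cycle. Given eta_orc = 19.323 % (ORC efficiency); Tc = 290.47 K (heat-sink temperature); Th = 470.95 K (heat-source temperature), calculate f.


f = (eta_orc/100) / (1 - Tc/Th)
f = (19.323/100) / (1 - 290.47/470.95)
f = 0.50422


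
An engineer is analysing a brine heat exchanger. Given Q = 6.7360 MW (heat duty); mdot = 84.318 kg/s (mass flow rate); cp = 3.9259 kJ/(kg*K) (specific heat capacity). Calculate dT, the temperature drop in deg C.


dT = Q * 1000 / (mdot * cp)
dT = 6.7360 * 1000 / (84.318 * 3.9259)
dT = 20.34898 K
Convert (temperature difference, 1 K = 1 deg C): 20.34898 K = 20.34898 deg C
dT = 20.349 deg C


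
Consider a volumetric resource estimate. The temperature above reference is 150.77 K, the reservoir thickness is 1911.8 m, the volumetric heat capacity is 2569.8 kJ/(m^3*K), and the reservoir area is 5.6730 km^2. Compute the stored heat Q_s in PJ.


Step 1: Vr = A*1e6*hr = 5.673*1e6*1911.8 = 1.084564e+10 m^3
Step 2: Q_s = Vr*rhoc*dT/1e12 = 1.084564e+10*2569.8*150.77/1e12 = 4202.1 PJ
Q_s = 4202.1 PJ


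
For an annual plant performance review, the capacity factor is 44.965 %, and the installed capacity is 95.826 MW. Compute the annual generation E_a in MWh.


E_a = CF / 100 * cap * 8760
E_a = 44.965 / 100 * 95.826 * 8760
E_a = 3.7745e+05 MWh


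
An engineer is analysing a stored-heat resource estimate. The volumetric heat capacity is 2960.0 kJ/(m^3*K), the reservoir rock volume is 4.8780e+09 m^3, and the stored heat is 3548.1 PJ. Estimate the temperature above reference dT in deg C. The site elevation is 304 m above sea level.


dT = Q_s * 1e12 / (Vr * rhoc)
dT = 3548.1 * 1e12 / (4.8780e+09 * 2960.0)
dT = 245.7324 K
Convert (temperature difference, 1 K = 1 deg C): 245.7324 K = 245.7324 deg C
dT = 245.73 deg C


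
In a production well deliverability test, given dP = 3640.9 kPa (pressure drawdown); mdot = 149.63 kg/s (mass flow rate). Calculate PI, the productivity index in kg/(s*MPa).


PI = mdot * 1000 / dP
PI = 149.63 * 1000 / 3640.9
PI = 41.097 kg/(s*MPa)


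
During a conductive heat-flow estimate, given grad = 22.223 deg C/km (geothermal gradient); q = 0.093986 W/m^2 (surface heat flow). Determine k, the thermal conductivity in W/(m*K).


k = q * 1000 / grad
k = 0.093986 * 1000 / 22.223
k = 4.2292 W/(m*K)


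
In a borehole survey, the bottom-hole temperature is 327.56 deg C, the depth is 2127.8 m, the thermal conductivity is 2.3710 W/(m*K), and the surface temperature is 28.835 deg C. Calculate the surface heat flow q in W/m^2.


Step 1: grad = (T_d - T_surf)/d * 1000 = (327.56 - 28.835)/2127.8 * 1000 = 140.3915 deg C/km
Step 2: q = k * grad / 1000 = 2.371 * 140.3915 / 1000 = 0.33287 W/m^2
q = 0.33287 W/m^2


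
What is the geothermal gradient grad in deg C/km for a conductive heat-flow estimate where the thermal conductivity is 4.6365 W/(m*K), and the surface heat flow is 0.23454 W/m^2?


grad = q * 1000 / k
grad = 0.23454 * 1000 / 4.6365
grad = 50.586 deg C/km


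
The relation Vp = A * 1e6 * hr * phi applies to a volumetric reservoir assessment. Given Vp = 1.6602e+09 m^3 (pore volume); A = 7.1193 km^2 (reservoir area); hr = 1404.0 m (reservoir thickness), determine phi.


phi = Vp / (A * 1e6 * hr)
phi = 1.6602e+09 / (7.1193 * 1e6 * 1404.0)
phi = 0.16609


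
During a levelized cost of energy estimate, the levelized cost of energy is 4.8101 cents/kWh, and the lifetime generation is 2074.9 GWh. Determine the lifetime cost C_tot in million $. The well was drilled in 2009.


C_tot = LCOE / 100 * E_tot
C_tot = 4.8101 / 100 * 2074.9
C_tot = 99.805 million $


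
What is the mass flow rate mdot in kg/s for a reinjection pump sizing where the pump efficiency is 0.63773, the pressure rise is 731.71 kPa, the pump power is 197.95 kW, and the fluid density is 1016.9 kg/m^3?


mdot = P_pump * rho * eta / dP
mdot = 197.95 * 1016.9 * 0.63773 / 731.71
mdot = 175.44 kg/s


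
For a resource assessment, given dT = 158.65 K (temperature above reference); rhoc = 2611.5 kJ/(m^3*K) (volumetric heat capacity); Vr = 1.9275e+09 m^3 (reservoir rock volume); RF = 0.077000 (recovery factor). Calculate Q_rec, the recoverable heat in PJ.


Step 1: Q_s = Vr*rhoc*dT/1e12 = 1.9275e+09*2611.5*158.65/1e12 = 798.5912 PJ
Step 2: Q_rec = Q_s * RF = 798.5912 * 0.077 = 61.492 PJ
Q_rec = 61.492 PJ


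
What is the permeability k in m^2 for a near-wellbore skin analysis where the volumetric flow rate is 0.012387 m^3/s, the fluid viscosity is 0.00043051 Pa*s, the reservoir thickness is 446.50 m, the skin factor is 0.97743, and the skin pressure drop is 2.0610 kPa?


k = S*q*mu / (2*pi*dP_s*1000*hr)
k = 0.97743*0.012387*0.00043051 / (2*pi*2.0610*1000*446.50)
k = 9.0148e-13 m^2


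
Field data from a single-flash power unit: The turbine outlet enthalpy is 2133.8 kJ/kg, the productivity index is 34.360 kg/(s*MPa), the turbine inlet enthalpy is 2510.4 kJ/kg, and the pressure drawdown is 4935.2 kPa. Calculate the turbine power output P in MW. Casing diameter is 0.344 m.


Step 1: mdot = PI * dP / 1000 = 34.36 * 4935.2 / 1000 = 169.5735 kg/s
Step 2: P = mdot*(h_in - h_out)/1000 = 169.5735*(2510.4 - 2133.8)/1000 = 63.861 MW
P = 63.861 MW


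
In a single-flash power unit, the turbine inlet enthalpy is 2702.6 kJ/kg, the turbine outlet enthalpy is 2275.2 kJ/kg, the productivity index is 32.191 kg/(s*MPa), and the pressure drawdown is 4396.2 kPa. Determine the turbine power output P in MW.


Step 1: mdot = PI * dP / 1000 = 32.191 * 4396.2 / 1000 = 141.5181 kg/s
Step 2: P = mdot*(h_in - h_out)/1000 = 141.5181*(2702.6 - 2275.2)/1000 = 60.485 MW
P = 60.485 MW


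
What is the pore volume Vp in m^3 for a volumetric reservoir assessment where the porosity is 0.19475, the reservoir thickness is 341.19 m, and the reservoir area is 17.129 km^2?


Vp = A * 1e6 * hr * phi
Vp = 17.129 * 1e6 * 341.19 * 0.19475
Vp = 1.1382e+09 m^3


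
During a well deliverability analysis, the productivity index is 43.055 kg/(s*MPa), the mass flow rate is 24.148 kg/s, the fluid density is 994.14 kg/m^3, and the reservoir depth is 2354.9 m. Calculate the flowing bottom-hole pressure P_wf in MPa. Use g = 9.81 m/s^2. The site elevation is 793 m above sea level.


Step 1: P_i = rho*g*h/1e6 = 994.14*9.81*2354.9/1e6 = 22.96619 MPa
Step 2: P_wf = P_i - mdot/PI = 22.96619 - 24.148/43.055 = 22.405 MPa
P_wf = 22.405 MPa


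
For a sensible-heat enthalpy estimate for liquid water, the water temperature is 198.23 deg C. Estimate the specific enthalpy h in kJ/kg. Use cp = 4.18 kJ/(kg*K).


h = cp * T
h = 4.18 * 198.23
h = 828.60 kJ/kg


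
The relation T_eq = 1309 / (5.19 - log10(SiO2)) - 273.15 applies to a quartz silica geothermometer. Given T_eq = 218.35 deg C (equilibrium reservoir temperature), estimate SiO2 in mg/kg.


SiO2 = 10^(5.19 - 1309/(T_eq + 273.15))
SiO2 = 10^(5.19 - 1309/(218.35 + 273.15))
SiO2 = 336.30 mg/kg


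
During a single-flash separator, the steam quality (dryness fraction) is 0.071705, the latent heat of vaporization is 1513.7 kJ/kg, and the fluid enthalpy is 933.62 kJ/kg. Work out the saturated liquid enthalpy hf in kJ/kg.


hf = h - x * hfg
hf = 933.62 - 0.071705 * 1513.7
hf = 825.08 kJ/kg


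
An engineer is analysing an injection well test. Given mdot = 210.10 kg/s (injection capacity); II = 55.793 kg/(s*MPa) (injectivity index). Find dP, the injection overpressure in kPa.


dP = mdot * 1000 / II
dP = 210.10 * 1000 / 55.793
dP = 3765.7 kPa


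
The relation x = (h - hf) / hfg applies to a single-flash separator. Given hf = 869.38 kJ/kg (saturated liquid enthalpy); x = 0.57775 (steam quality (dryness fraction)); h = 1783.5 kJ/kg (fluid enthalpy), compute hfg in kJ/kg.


hfg = (h - hf) / x
hfg = (1783.5 - 869.38) / 0.57775
hfg = 1582.2 kJ/kg


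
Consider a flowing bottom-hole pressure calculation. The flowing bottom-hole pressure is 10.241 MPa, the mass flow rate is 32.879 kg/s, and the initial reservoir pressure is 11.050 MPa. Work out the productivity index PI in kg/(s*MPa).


PI = mdot / (P_i - P_wf)
PI = 32.879 / (11.050 - 10.241)
PI = 40.642 kg/(s*MPa)


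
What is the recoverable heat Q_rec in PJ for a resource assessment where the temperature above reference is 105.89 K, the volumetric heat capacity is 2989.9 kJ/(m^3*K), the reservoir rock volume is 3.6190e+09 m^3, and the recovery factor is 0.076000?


Step 1: Q_s = Vr*rhoc*dT/1e12 = 3.6190e+09*2989.9*105.89/1e12 = 1145.777 PJ
Step 2: Q_rec = Q_s * RF = 1145.777 * 0.076 = 87.079 PJ
Q_rec = 87.079 PJ


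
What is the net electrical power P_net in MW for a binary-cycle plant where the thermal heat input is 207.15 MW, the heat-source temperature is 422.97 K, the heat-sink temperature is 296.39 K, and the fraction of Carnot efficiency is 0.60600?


Step 1: eta = (1 - Tc/Th)*f = (1 - 296.39/422.97)*0.606 = 0.1813544
Step 2: P_net = eta * Q_in = 0.1813544 * 207.15 = 37.568 MW
P_net = 37.568 MW


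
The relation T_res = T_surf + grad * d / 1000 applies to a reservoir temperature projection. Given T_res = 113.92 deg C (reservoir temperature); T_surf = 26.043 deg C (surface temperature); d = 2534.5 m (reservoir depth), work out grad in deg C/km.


grad = (T_res - T_surf) / d * 1000
grad = (113.92 - 26.043) / 2534.5 * 1000
grad = 34.672 deg C/km


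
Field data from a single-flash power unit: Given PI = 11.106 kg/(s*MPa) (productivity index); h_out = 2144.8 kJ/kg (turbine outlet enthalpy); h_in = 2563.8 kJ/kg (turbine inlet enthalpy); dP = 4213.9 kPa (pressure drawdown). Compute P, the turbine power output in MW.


Step 1: mdot = PI * dP / 1000 = 11.106 * 4213.9 / 1000 = 46.79957 kg/s
Step 2: P = mdot*(h_in - h_out)/1000 = 46.79957*(2563.8 - 2144.8)/1000 = 19.609 MW
P = 19.609 MW


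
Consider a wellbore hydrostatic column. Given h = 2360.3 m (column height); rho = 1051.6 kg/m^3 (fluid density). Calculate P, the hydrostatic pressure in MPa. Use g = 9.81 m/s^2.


P = rho * g * h / 1e6
P = 1051.6 * 9.81 * 2360.3 / 1e6
P = 24.349 MPa


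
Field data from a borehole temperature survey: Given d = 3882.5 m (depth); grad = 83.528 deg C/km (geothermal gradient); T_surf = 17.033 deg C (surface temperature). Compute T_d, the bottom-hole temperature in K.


T_d = T_surf + grad * d / 1000
T_d = 17.033 + 83.528 * 3882.5 / 1000
T_d = 341.3305 deg C
Convert to K: 341.3305 + 273.15 = 614.48 K
T_d = 614.48 K


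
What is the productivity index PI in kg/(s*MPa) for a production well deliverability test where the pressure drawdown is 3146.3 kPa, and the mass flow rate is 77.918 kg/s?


PI = mdot * 1000 / dP
PI = 77.918 * 1000 / 3146.3
PI = 24.765 kg/(s*MPa)


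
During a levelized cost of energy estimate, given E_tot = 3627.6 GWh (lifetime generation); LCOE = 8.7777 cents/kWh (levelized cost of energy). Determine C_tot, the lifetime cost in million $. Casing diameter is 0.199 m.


C_tot = LCOE / 100 * E_tot
C_tot = 8.7777 / 100 * 3627.6
C_tot = 318.42 million $


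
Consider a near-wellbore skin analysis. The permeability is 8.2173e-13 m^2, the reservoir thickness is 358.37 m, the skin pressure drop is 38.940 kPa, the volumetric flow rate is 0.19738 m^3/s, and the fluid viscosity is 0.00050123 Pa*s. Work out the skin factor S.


S = dP_s * 1000 * 2*pi*k*hr / (q*mu)
S = 38.940 * 1000 * 2*pi*8.2173e-13*358.37 / (0.19738*0.00050123)
S = 0.72828


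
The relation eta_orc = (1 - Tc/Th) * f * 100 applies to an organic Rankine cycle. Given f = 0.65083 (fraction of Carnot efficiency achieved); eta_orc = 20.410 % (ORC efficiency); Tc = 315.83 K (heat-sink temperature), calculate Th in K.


Th = Tc / (1 - (eta_orc/100)/f)
Th = 315.83 / (1 - (20.410/100)/0.65083)
Th = 460.12 K


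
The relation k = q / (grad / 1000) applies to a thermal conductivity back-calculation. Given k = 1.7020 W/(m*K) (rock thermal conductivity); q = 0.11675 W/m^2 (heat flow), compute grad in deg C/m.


grad = q / k * 1000
grad = 0.11675 / 1.7020 * 1000
grad = 68.59577 deg C/km
Convert: 68.59577 deg C/km * 0.001 = 0.068596 deg C/m
grad = 0.068596 deg C/m


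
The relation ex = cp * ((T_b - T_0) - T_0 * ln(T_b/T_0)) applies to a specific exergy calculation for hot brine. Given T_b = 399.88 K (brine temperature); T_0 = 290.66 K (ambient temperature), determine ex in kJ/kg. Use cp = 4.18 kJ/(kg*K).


ex = cp * ((T_b - T_0) - T_0 * ln(T_b/T_0))
ex = 4.18 * ((399.88 - 290.66) - 290.66 * ln(399.88/290.66))
ex = 68.955 kJ/kg


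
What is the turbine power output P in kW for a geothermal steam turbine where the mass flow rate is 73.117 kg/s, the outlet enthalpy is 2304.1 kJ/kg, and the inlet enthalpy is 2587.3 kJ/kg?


P = mdot * (h_in - h_out) / 1000
P = 73.117 * (2587.3 - 2304.1) / 1000
P = 20.70673 MW
Convert: 20.70673 MW * 1000.0 = 20707 kW
P = 20707 kW


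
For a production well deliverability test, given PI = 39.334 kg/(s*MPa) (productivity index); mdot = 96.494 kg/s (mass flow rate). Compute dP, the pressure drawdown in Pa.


dP = mdot * 1000 / PI
dP = 96.494 * 1000 / 39.334
dP = 2453.196 kPa
Convert: 2453.196 kPa * 1000.0 = 2.4532e+06 Pa
dP = 2.4532e+06 Pa


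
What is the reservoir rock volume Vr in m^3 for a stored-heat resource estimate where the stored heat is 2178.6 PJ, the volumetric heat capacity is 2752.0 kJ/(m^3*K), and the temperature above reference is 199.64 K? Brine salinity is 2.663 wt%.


Vr = Q_s * 1e12 / (rhoc * dT)
Vr = 2178.6 * 1e12 / (2752.0 * 199.64)
Vr = 3.9653e+09 m^3


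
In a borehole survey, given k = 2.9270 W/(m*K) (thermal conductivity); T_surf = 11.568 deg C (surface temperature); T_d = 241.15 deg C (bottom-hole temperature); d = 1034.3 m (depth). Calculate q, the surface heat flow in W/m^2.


Step 1: grad = (T_d - T_surf)/d * 1000 = (241.15 - 11.568)/1034.3 * 1000 = 221.9685 deg C/km
Step 2: q = k * grad / 1000 = 2.927 * 221.9685 / 1000 = 0.64970 W/m^2
q = 0.64970 W/m^2


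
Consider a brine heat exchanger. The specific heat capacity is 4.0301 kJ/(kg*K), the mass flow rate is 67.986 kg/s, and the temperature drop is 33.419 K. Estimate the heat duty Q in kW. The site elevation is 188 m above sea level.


Q = mdot * cp * dT / 1000
Q = 67.986 * 4.0301 * 33.419 / 1000
Q = 9.156484 MW
Convert: 9.156484 MW * 1000.0 = 9156.5 kW
Q = 9156.5 kW


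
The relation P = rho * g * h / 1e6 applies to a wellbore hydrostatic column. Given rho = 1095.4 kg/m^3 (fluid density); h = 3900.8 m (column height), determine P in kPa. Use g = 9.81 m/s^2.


P = rho * g * h / 1e6
P = 1095.4 * 9.81 * 3900.8 / 1e6
P = 41.91751 MPa
Convert: 41.91751 MPa * 1000.0 = 41918 kPa
P = 41918 kPa


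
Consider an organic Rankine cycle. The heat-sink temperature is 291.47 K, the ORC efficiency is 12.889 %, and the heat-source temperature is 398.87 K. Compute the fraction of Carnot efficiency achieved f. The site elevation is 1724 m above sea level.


f = (eta_orc/100) / (1 - Tc/Th)
f = (12.889/100) / (1 - 291.47/398.87)
f = 0.47868


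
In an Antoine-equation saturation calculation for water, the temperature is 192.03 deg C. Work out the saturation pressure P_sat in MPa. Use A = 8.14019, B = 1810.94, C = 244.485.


P_sat = 10^(A - B/(C + T)) / 760 * 0.101325
P_sat = 10^(8.14019 - 1810.94/(244.485 + 192.03)) / 760 * 0.101325
P_sat = 1.3076 MPa


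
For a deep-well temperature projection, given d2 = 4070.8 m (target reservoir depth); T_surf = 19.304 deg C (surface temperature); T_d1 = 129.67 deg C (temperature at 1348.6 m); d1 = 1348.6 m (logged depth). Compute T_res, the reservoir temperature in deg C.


Step 1: grad = (T_d1 - T_surf)/d1 * 1000 = (129.67 - 19.304)/1348.6 * 1000 = 81.83746 deg C/km
Step 2: T_res = T_surf + grad*d2/1000 = 19.304 + 81.83746*4070.8/1000 = 352.45 deg C
T_res = 352.45 deg C


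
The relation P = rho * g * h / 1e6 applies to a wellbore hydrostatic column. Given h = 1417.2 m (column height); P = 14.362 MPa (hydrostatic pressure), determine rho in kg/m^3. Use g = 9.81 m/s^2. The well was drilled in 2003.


rho = P * 1e6 / (g * h)
rho = 14.362 * 1e6 / (9.81 * 1417.2)
rho = 1033.0 kg/m^3


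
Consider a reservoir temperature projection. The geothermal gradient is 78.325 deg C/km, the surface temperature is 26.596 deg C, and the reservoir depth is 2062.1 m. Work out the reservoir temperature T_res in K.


T_res = T_surf + grad * d / 1000
T_res = 26.596 + 78.325 * 2062.1 / 1000
T_res = 188.1100 deg C
Convert to K: 188.1100 + 273.15 = 461.26 K
T_res = 461.26 K


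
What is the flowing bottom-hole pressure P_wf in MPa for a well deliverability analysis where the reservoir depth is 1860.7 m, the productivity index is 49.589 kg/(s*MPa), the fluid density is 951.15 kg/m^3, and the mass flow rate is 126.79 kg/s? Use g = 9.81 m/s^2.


Step 1: P_i = rho*g*h/1e6 = 951.15*9.81*1860.7/1e6 = 17.36179 MPa
Step 2: P_wf = P_i - mdot/PI = 17.36179 - 126.79/49.589 = 14.805 MPa
P_wf = 14.805 MPa


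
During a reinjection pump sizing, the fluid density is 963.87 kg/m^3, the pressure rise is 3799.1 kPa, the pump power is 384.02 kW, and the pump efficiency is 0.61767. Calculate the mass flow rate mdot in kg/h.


mdot = P_pump * rho * eta / dP
mdot = 384.02 * 963.87 * 0.61767 / 3799.1
mdot = 60.17943 kg/s
Convert: 60.17943 kg/s * 3600.0 = 2.1665e+05 kg/h
mdot = 2.1665e+05 kg/h


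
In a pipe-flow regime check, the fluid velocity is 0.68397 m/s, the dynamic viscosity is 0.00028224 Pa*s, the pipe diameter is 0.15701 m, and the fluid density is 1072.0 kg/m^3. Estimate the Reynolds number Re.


Re = rho * vel * D / mu
Re = 1072.0 * 0.68397 * 0.15701 / 0.00028224
Re = 4.0789e+05


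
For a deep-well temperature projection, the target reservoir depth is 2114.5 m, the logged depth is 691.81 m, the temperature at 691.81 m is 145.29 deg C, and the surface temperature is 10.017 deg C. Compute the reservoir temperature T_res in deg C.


Step 1: grad = (T_d1 - T_surf)/d1 * 1000 = (145.29 - 10.017)/691.81 * 1000 = 195.5349 deg C/km
Step 2: T_res = T_surf + grad*d2/1000 = 10.017 + 195.5349*2114.5/1000 = 423.48 deg C
T_res = 423.48 deg C


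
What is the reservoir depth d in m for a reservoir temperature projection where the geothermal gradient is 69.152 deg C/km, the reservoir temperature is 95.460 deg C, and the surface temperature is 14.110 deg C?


d = (T_res - T_surf) / grad * 1000
d = (95.460 - 14.110) / 69.152 * 1000
d = 1176.4 m


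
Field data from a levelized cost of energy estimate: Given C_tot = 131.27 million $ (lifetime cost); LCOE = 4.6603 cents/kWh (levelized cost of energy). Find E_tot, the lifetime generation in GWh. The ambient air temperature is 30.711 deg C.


E_tot = C_tot / LCOE * 100
E_tot = 131.27 / 4.6603 * 100
E_tot = 2816.8 GWh


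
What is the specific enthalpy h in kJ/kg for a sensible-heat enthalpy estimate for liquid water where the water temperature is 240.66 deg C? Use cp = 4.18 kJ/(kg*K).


h = cp * T
h = 4.18 * 240.66
h = 1006.0 kJ/kg


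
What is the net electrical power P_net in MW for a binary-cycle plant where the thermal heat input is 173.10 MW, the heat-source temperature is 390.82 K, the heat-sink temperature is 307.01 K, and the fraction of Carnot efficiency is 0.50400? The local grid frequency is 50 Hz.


Step 1: eta = (1 - Tc/Th)*f = (1 - 307.01/390.82)*0.504 = 0.1080811
Step 2: P_net = eta * Q_in = 0.1080811 * 173.1 = 18.709 MW
P_net = 18.709 MW


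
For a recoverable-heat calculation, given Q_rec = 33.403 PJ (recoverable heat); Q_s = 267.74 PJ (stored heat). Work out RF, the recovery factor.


RF = Q_rec / Q_s
RF = 33.403 / 267.74
RF = 0.12476


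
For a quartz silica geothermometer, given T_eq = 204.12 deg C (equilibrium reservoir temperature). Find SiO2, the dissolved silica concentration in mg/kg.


SiO2 = 10^(5.19 - 1309/(T_eq + 273.15))
SiO2 = 10^(5.19 - 1309/(204.12 + 273.15))
SiO2 = 280.10 mg/kg


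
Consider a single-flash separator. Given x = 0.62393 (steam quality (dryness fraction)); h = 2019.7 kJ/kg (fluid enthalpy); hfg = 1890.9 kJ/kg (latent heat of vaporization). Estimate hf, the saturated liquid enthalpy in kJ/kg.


hf = h - x * hfg
hf = 2019.7 - 0.62393 * 1890.9
hf = 839.91 kJ/kg


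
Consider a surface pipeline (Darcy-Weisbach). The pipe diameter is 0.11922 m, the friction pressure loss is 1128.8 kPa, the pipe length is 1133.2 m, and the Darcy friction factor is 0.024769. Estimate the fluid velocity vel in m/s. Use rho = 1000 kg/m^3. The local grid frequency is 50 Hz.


vel = sqrt(dP*1000*2*D / (f*L*rho))
vel = sqrt(1128.8*1000*2*0.11922 / (0.024769*1133.2*1000))
vel = 3.0966 m/s


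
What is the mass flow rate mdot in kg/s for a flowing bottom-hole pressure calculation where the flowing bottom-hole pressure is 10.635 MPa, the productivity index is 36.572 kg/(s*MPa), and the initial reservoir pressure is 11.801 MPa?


mdot = (P_i - P_wf) * PI
mdot = (11.801 - 10.635) * 36.572
mdot = 42.643 kg/s


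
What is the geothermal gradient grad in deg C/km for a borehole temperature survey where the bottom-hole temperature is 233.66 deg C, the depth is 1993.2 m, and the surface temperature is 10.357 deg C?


grad = (T_d - T_surf) / d * 1000
grad = (233.66 - 10.357) / 1993.2 * 1000
grad = 112.03 deg C/km


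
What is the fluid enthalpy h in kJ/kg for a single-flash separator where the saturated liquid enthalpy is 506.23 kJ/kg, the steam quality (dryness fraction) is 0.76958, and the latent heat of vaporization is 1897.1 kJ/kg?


h = hf + x * hfg
h = 506.23 + 0.76958 * 1897.1
h = 1966.2 kJ/kg


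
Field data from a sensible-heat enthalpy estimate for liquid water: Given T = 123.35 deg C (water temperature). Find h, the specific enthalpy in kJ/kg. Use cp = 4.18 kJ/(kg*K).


h = cp * T
h = 4.18 * 123.35
h = 515.60 kJ/kg


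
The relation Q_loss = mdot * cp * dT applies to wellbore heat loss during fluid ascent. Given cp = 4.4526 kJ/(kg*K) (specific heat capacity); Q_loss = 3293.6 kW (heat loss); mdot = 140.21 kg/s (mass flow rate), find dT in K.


dT = Q_loss / (mdot * cp)
dT = 3293.6 / (140.21 * 4.4526)
dT = 5.2757 K


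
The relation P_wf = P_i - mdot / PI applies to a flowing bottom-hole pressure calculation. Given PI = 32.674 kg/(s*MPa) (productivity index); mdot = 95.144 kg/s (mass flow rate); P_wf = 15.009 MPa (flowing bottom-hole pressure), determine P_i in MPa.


P_i = P_wf + mdot / PI
P_i = 15.009 + 95.144 / 32.674
P_i = 17.921 MPa


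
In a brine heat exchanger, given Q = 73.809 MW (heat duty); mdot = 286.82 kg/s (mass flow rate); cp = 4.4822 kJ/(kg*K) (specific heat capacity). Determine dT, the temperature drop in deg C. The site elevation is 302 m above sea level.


dT = Q * 1000 / (mdot * cp)
dT = 73.809 * 1000 / (286.82 * 4.4822)
dT = 57.41279 K
Convert (temperature difference, 1 K = 1 deg C): 57.41279 K = 57.41279 deg C
dT = 57.413 deg C


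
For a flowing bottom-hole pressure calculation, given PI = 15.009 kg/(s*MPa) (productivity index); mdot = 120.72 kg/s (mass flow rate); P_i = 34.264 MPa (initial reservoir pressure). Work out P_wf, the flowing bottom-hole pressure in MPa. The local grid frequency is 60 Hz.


P_wf = P_i - mdot / PI
P_wf = 34.264 - 120.72 / 15.009
P_wf = 26.221 MPa


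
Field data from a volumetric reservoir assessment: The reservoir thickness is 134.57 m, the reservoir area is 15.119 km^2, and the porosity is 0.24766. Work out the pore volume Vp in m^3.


Vp = A * 1e6 * hr * phi
Vp = 15.119 * 1e6 * 134.57 * 0.24766
Vp = 5.0388e+08 m^3


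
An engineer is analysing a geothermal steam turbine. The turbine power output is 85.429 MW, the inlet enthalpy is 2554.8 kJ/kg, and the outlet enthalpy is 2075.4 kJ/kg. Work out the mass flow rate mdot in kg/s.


mdot = P * 1000 / (h_in - h_out)
mdot = 85.429 * 1000 / (2554.8 - 2075.4)
mdot = 178.20 kg/s


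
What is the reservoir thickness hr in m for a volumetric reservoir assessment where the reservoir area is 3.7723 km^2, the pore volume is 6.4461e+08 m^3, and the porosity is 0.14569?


hr = Vp / (A * 1e6 * phi)
hr = 6.4461e+08 / (3.7723 * 1e6 * 0.14569)
hr = 1172.9 m


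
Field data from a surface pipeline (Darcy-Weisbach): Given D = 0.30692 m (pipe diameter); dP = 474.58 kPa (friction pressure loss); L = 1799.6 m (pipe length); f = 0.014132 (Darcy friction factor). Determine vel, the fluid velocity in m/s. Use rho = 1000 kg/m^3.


vel = sqrt(dP*1000*2*D / (f*L*rho))
vel = sqrt(474.58*1000*2*0.30692 / (0.014132*1799.6*1000))
vel = 3.3845 m/s


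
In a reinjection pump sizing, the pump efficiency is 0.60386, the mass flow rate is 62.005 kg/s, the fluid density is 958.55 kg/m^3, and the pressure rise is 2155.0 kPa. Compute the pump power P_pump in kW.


P_pump = mdot * dP / (rho * eta)
P_pump = 62.005 * 2155.0 / (958.55 * 0.60386)
P_pump = 230.85 kW


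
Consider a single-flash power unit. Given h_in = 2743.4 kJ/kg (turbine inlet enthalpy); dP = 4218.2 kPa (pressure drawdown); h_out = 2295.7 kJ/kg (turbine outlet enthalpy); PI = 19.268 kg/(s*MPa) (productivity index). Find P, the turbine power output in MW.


Step 1: mdot = PI * dP / 1000 = 19.268 * 4218.2 / 1000 = 81.27628 kg/s
Step 2: P = mdot*(h_in - h_out)/1000 = 81.27628*(2743.4 - 2295.7)/1000 = 36.387 MW
P = 36.387 MW


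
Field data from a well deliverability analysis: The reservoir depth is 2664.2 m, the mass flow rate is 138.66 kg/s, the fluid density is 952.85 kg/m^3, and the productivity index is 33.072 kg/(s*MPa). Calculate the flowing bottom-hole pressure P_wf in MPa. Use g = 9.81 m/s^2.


Step 1: P_i = rho*g*h/1e6 = 952.85*9.81*2664.2/1e6 = 24.90350 MPa
Step 2: P_wf = P_i - mdot/PI = 24.90350 - 138.66/33.072 = 20.711 MPa
P_wf = 20.711 MPa


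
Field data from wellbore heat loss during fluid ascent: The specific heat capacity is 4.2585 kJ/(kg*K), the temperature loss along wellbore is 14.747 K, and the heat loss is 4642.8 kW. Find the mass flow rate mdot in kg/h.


mdot = Q_loss / (cp * dT)
mdot = 4642.8 / (4.2585 * 14.747)
mdot = 73.92982 kg/s
Convert: 73.92982 kg/s * 3600.0 = 2.6615e+05 kg/h
mdot = 2.6615e+05 kg/h


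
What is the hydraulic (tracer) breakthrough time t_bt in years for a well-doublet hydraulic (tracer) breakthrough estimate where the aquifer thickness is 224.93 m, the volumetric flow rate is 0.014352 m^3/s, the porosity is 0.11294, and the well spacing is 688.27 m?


t_bt = pi * hr * phi * L^2 / (3 * Qv) / (365.25*86400)
t_bt = pi * 224.93 * 0.11294 * 688.27^2 / (3 * 0.014352) / (365.25*86400)
t_bt = 27.824 years


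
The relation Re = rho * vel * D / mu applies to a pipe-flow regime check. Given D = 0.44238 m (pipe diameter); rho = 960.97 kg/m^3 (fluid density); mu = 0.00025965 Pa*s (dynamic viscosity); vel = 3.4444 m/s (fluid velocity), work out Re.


Re = rho * vel * D / mu
Re = 960.97 * 3.4444 * 0.44238 / 0.00025965
Re = 5.6394e+06


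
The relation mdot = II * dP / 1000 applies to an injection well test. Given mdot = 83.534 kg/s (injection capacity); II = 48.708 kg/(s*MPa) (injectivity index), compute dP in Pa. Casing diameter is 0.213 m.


dP = mdot * 1000 / II
dP = 83.534 * 1000 / 48.708
dP = 1714.995 kPa
Convert: 1714.995 kPa * 1000.0 = 1.7150e+06 Pa
dP = 1.7150e+06 Pa


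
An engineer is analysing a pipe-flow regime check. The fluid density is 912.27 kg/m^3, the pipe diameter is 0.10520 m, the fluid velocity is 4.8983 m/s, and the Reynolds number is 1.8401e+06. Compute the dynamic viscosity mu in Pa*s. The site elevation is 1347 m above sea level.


mu = rho * vel * D / Re
mu = 912.27 * 4.8983 * 0.10520 / 1.8401e+06
mu = 0.00025547 Pa*s


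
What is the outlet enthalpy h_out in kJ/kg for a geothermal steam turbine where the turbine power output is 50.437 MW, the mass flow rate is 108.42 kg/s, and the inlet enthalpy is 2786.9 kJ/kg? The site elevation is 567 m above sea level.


h_out = h_in - P * 1000 / mdot
h_out = 2786.9 - 50.437 * 1000 / 108.42
h_out = 2321.7 kJ/kg


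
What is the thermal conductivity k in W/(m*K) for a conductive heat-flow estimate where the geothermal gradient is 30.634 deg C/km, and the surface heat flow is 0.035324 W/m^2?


k = q * 1000 / grad
k = 0.035324 * 1000 / 30.634
k = 1.1531 W/(m*K)


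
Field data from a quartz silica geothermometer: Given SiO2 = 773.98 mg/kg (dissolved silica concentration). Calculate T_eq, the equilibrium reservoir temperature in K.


T_eq = 1309 / (5.19 - log10(SiO2)) - 273.15
T_eq = 1309 / (5.19 - log10(773.98)) - 273.15
T_eq = 295.6663 deg C
Convert to K: 295.6663 + 273.15 = 568.82 K
T_eq = 568.82 K


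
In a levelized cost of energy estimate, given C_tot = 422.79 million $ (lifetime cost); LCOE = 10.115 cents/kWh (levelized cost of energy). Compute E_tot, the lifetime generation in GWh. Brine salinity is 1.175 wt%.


E_tot = C_tot / LCOE * 100
E_tot = 422.79 / 10.115 * 100
E_tot = 4179.8 GWh


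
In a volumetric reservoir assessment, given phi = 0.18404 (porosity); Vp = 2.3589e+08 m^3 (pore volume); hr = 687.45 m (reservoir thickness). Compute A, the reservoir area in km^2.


A = Vp / (1e6 * hr * phi)
A = 2.3589e+08 / (1e6 * 687.45 * 0.18404)
A = 1.8645 km^2


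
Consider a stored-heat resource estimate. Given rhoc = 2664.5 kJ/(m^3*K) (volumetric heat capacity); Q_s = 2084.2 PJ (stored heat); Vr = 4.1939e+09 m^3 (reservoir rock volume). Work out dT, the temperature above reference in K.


dT = Q_s * 1e12 / (Vr * rhoc)
dT = 2084.2 * 1e12 / (4.1939e+09 * 2664.5)
dT = 186.51 K


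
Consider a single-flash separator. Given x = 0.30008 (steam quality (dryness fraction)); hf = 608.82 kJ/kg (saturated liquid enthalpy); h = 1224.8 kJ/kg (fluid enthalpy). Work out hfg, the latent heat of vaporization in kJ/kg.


hfg = (h - hf) / x
hfg = (1224.8 - 608.82) / 0.30008
hfg = 2052.7 kJ/kg


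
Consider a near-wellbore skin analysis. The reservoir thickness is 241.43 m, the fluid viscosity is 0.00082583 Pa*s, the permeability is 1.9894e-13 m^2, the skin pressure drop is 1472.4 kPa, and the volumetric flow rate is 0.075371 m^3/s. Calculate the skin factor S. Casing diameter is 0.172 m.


S = dP_s * 1000 * 2*pi*k*hr / (q*mu)
S = 1472.4 * 1000 * 2*pi*1.9894e-13*241.43 / (0.075371*0.00082583)
S = 7.1388


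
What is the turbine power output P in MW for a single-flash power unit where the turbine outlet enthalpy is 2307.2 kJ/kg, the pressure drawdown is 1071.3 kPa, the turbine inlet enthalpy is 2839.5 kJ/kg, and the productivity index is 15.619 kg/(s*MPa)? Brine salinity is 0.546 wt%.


Step 1: mdot = PI * dP / 1000 = 15.619 * 1071.3 / 1000 = 16.73263 kg/s
Step 2: P = mdot*(h_in - h_out)/1000 = 16.73263*(2839.5 - 2307.2)/1000 = 8.9068 MW
P = 8.9068 MW


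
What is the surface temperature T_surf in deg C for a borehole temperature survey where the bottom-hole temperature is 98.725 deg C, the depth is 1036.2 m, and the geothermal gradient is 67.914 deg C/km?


T_surf = T_d - grad * d / 1000
T_surf = 98.725 - 67.914 * 1036.2 / 1000
T_surf = 28.353 deg C


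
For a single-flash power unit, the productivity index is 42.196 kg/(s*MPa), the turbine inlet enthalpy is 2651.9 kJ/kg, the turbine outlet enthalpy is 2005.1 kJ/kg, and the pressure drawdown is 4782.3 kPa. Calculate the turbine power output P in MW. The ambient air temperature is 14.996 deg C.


Step 1: mdot = PI * dP / 1000 = 42.196 * 4782.3 / 1000 = 201.7939 kg/s
Step 2: P = mdot*(h_in - h_out)/1000 = 201.7939*(2651.9 - 2005.1)/1000 = 130.52 MW
P = 130.52 MW


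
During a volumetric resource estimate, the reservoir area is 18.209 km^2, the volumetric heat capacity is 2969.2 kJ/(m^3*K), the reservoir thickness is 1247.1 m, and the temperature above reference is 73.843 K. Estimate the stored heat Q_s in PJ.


Step 1: Vr = A*1e6*hr = 18.209*1e6*1247.1 = 2.270844e+10 m^3
Step 2: Q_s = Vr*rhoc*dT/1e12 = 2.270844e+10*2969.2*73.843/1e12 = 4978.9 PJ
Q_s = 4978.9 PJ


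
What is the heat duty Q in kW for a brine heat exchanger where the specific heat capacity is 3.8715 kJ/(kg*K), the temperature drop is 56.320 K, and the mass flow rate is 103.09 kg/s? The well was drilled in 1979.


Q = mdot * cp * dT / 1000
Q = 103.09 * 3.8715 * 56.320 / 1000
Q = 22.47804 MW
Convert: 22.47804 MW * 1000.0 = 22478 kW
Q = 22478 kW


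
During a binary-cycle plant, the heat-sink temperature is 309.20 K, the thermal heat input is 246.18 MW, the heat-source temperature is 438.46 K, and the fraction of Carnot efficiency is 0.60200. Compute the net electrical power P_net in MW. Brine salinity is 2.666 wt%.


Step 1: eta = (1 - Tc/Th)*f = (1 - 309.2/438.46)*0.602 = 0.1774723
Step 2: P_net = eta * Q_in = 0.1774723 * 246.18 = 43.690 MW
P_net = 43.690 MW


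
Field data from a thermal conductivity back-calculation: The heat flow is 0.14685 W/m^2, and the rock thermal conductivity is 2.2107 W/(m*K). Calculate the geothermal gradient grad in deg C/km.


grad = q / k * 1000
grad = 0.14685 / 2.2107 * 1000
grad = 66.427 deg C/km


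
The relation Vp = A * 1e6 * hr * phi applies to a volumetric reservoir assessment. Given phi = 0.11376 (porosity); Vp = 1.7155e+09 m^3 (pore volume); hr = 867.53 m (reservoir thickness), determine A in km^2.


A = Vp / (1e6 * hr * phi)
A = 1.7155e+09 / (1e6 * 867.53 * 0.11376)
A = 17.383 km^2


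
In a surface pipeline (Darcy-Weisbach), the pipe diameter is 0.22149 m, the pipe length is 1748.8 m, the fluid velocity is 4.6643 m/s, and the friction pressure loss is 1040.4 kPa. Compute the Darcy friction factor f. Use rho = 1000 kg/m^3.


f = dP*1000 / ((L/D)*(rho*vel^2/2))
f = 1040.4*1000 / ((1748.8/0.22149)*(1000*4.6643^2/2))
f = 0.012114


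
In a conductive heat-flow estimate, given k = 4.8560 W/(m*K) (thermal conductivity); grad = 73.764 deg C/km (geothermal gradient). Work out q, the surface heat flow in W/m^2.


q = k * grad / 1000
q = 4.8560 * 73.764 / 1000
q = 0.35820 W/m^2


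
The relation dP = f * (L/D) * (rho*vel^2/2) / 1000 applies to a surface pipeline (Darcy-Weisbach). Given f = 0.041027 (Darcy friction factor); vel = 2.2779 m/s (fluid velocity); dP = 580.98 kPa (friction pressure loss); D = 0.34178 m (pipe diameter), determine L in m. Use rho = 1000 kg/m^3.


L = dP*1000*D / (f*rho*vel^2/2)
L = 580.98*1000*0.34178 / (0.041027*1000*2.2779^2/2)
L = 1865.5 m


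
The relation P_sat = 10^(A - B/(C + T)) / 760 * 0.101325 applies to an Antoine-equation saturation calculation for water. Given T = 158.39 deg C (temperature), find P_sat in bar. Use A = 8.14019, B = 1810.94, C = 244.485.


P_sat = 10^(A - B/(C + T)) / 760 * 0.101325
P_sat = 10^(8.14019 - 1810.94/(244.485 + 158.39)) / 760 * 0.101325
P_sat = 0.5889130 MPa
Convert: 0.5889130 MPa * 10.0 = 5.8891 bar
P_sat = 5.8891 bar


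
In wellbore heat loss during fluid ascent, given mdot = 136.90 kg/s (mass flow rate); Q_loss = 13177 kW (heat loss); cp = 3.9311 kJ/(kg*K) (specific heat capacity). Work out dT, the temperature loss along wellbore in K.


dT = Q_loss / (mdot * cp)
dT = 13177 / (136.90 * 3.9311)
dT = 24.485 K


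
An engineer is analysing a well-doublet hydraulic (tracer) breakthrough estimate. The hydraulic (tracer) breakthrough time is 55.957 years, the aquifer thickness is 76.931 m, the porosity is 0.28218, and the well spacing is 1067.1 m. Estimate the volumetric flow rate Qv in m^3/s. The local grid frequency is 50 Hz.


Qv = pi*hr*phi*L^2 / (3*t_bt*365.25*86400)
Qv = pi*76.931*0.28218*1067.1^2 / (3*55.957*365.25*86400)
Qv = 0.014659 m^3/s


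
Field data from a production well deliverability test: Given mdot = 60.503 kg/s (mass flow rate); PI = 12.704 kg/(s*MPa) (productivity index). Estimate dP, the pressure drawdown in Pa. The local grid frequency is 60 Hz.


dP = mdot * 1000 / PI
dP = 60.503 * 1000 / 12.704
dP = 4762.516 kPa
Convert: 4762.516 kPa * 1000.0 = 4.7625e+06 Pa
dP = 4.7625e+06 Pa


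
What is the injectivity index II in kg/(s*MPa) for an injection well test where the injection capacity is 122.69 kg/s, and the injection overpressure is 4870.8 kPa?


II = mdot * 1000 / dP
II = 122.69 * 1000 / 4870.8
II = 25.189 kg/(s*MPa)


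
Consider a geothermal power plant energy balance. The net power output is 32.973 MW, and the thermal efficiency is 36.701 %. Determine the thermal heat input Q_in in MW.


Q_in = W_net / (eta / 100)
Q_in = 32.973 / (36.701 / 100)
Q_in = 89.842 MW


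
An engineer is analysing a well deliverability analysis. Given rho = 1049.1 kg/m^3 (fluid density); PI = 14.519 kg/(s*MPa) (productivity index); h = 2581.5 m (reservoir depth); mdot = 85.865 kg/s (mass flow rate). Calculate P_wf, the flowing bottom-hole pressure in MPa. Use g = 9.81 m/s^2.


Step 1: P_i = rho*g*h/1e6 = 1049.1*9.81*2581.5/1e6 = 26.56795 MPa
Step 2: P_wf = P_i - mdot/PI = 26.56795 - 85.865/14.519 = 20.654 MPa
P_wf = 20.654 MPa


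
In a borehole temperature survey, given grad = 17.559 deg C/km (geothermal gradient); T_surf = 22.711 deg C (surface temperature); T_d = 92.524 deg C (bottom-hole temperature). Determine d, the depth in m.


d = (T_d - T_surf) / grad * 1000
d = (92.524 - 22.711) / 17.559 * 1000
d = 3975.9 m


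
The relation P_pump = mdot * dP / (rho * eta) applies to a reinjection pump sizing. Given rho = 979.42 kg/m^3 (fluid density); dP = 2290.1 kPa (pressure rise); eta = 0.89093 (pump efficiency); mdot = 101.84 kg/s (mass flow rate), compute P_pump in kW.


P_pump = mdot * dP / (rho * eta)
P_pump = 101.84 * 2290.1 / (979.42 * 0.89093)
P_pump = 267.28 kW


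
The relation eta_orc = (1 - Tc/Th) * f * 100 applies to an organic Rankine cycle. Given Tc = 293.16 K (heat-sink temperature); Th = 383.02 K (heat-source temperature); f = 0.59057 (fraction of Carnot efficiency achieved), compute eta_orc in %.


eta_orc = (1 - Tc/Th) * f * 100
eta_orc = (1 - 293.16/383.02) * 0.59057 * 100
eta_orc = 13.855 %


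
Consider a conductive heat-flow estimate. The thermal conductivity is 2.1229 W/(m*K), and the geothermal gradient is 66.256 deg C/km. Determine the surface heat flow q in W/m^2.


q = k * grad / 1000
q = 2.1229 * 66.256 / 1000
q = 0.14065 W/m^2


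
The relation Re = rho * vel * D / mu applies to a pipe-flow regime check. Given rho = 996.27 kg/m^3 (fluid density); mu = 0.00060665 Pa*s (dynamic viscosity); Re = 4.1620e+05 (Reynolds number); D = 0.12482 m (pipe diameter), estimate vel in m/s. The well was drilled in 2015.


vel = Re * mu / (rho * D)
vel = 4.1620e+05 * 0.00060665 / (996.27 * 0.12482)
vel = 2.0304 m/s
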